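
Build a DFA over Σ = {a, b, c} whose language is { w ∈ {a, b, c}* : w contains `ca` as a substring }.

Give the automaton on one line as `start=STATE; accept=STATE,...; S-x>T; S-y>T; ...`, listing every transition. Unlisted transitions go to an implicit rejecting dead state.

Track how much of `ca` has been matched so far: state S0 is no progress, S2 is the absorbing accept state reached once `ca` has occurred. Intermediate states record partial matches; on a mismatch, fall back to the longest reusable overlap.
3 states suffice.
        a   b   c  
>  S0   S0  S0  S1 
   S1   S2  S0  S1 
 * S2   S2  S2  S2 
(> = start, * = accepting)

start=S0; accept=S2; S0-a>S0; S0-b>S0; S0-c>S1; S1-a>S2; S1-b>S0; S1-c>S1; S2-a>S2; S2-b>S2; S2-c>S2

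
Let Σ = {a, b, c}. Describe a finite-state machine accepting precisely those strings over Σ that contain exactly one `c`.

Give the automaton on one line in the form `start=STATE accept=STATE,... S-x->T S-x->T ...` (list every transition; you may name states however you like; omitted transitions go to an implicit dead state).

Only the number of `c`s matters, and only up to 2. Make a chain q0 → q1 → q2 advanced by each `c` (with q2 absorbing); every other symbol self-loops. The accepting set is {q1}.
        a   b   c  
>  q0   q0  q0  q1 
 * q1   q1  q1  q2 
   q2   q2  q2  q2 
(> = start, * = accepting)

start=q0 accept=q1 q0-a->q0 q0-b->q0 q0-c->q1 q1-a->q1 q1-b->q1 q1-c->q2 q2-a->q2 q2-b->q2 q2-c->q2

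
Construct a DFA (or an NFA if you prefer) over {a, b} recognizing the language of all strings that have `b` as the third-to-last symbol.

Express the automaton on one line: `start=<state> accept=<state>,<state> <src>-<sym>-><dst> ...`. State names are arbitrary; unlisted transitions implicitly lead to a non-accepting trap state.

Because acceptance depends on a position counted from the end, the machine has to buffer the most recent 3 symbols. Make each state the string of the last up-to-3 symbols read; on input `x` shift the window left and append `x`. Accept when the buffered window has length 3 and begins with `b`.
With 15 states:
          a    b  
>  S0     S1   S2 
   S1     S3   S4 
   S2     S5   S6 
   S3     S7   S8 
   S4     S9  S10 
   S5    S11  S12 
   S6    S13  S14 
   S7     S7   S8 
   S8     S9  S10 
   S9    S11  S12 
   S10   S13  S14 
 * S11    S7   S8 
 * S12    S9  S10 
 * S13   S11  S12 
 * S14   S13  S14 
(> = start, * = accepting)

start=S0 accept=S11,S12,S13,S14 S0-a->S1 S0-b->S2 S1-a->S3 S1-b->S4 S2-a->S5 S2-b->S6 S3-a->S7 S3-b->S8 S4-a->S9 S4-b->S10 S5-a->S11 S5-b->S12 S6-a->S13 S6-b->S14 S7-a->S7 S7-b->S8 S8-a->S9 S8-b->S10 S9-a->S11 S9-b->S12 S10-a->S13 S10-b->S14 S11-a->S7 S11-b->S8 S12-a->S9 S12-b->S10 S13-a->S11 S13-b->S12 S14-a->S13 S14-b->S14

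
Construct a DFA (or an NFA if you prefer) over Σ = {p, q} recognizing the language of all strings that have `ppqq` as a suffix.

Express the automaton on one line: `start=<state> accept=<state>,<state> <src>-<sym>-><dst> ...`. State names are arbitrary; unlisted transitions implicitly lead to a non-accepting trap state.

Remember how much of `ppqq` the current input suffix matches. State s0 means no match yet; s1 means the last symbol is `p`; s2 means the last 2 symbols are `pp`; s3 means the last 3 symbols are `ppq`; s4 means the last 4 symbols are `ppqq`. Only s4 accepts. On a mismatch, fall back to the longest proper suffix that is still a prefix of `ppqq`.
        p   q  
>  s0   s1  s0 
   s1   s2  s0 
   s2   s2  s3 
   s3   s1  s4 
 * s4   s1  s0 
(> = start, * = accepting)

start=s0 accept=s4 s0-p->s1 s0-q->s0 s1-p->s2 s1-q->s0 s2-p->s2 s2-q->s3 s3-p->s1 s3-q->s4 s4-p->s1 s4-q->s0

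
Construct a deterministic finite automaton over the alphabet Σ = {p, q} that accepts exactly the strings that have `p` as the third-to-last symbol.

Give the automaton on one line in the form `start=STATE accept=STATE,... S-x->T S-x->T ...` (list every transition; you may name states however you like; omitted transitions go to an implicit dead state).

Because acceptance depends on a position counted from the end, the machine has to buffer the most recent 3 symbols. Make each state the string of the last up-to-3 symbols read; on input `x` shift the window left and append `x`. Accept when the buffered window has length 3 and begins with `p`.
15 states suffice.
          p    q  
>  S0     S1   S2 
   S1     S3   S4 
   S2     S5   S6 
   S3     S7   S8 
   S4     S9  S10 
   S5    S11  S12 
   S6    S13  S14 
 * S7     S7   S8 
 * S8     S9  S10 
 * S9    S11  S12 
 * S10   S13  S14 
   S11    S7   S8 
   S12    S9  S10 
   S13   S11  S12 
   S14   S13  S14 
(> = start, * = accepting)

start=S0 accept=S7,S8,S9,S10 S0-p->S1 S0-q->S2 S1-p->S3 S1-q->S4 S2-p->S5 S2-q->S6 S3-p->S7 S3-q->S8 S4-p->S9 S4-q->S10 S5-p->S11 S5-q->S12 S6-p->S13 S6-q->S14 S7-p->S7 S7-q->S8 S8-p->S9 S8-q->S10 S9-p->S11 S9-q->S12 S10-p->S13 S10-q->S14 S11-p->S7 S11-q->S8 S12-p->S9 S12-q->S10 S13-p->S11 S13-q->S12 S14-p->S13 S14-q->S14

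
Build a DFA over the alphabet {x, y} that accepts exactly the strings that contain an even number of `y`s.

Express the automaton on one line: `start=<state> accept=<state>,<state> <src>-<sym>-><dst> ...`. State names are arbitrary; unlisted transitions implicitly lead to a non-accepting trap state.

Keep the running count of `y`s modulo 2: each `y` advances along the cycle S0 → S1 → S0 while other symbols loop. Accept at S0.
2 states suffice.
        x   y  
>* S0   S0  S1 
   S1   S1  S0 
(> = start, * = accepting)

start=S0 accept=S0 S0-x->S0 S0-y->S1 S1-x->S1 S1-y->S0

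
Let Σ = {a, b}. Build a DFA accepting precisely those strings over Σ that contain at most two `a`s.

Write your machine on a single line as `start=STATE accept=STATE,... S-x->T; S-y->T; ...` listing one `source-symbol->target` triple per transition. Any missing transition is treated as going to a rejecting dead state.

start=s0; accept=s0,s1,s2; s0-a->s1; s0-b->s0; s1-a->s2; s1-b->s1; s2-a->s3; s2-b->s2; s3-a->s3; s3-b->s3

Count `a`s, saturating at 3: states s0 through s2 mean 0 through 2 `a`s seen; s3 means more than 2. Each `a` increments (capped at s3); other symbols loop. Accept from {s0, s1, s2}.
With 4 states:
        a   b  
>* s0   s1  s0 
 * s1   s2  s1 
 * s2   s3  s2 
   s3   s3  s3 
(> = start, * = accepting)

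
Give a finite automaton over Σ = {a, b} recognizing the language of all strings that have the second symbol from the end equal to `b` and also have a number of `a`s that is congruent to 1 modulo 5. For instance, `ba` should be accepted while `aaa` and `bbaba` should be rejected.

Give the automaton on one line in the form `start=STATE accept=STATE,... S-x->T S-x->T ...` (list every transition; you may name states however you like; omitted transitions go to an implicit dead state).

Build one automaton per condition and run them in lockstep. The first has 7 states tracking the last 2 symbols read; the second has 5 states tracking the count of `a`s modulo 5. A product state is a pair (one from each), accepting exactly when both do.
23 states suffice.
          a    b  
>  s0     s1   s2 
   s1     s3   s4 
   s2     s5   s6 
   s3     s7   s8 
   s4     s9  s10 
 * s5     s3   s4 
   s6     s5   s6 
   s7    s11  s12 
   s8    s13  s14 
   s9     s7   s8 
 * s10    s9  s10 
   s11   s15  s16 
   s12   s17  s18 
   s13   s11  s12 
   s14   s13  s14 
   s15   s19  s20 
   s16   s21  s22 
   s17   s15  s16 
   s18   s17  s18 
   s19    s3   s4 
   s20    s5   s6 
   s21   s19  s20 
   s22   s21  s22 
(> = start, * = accepting)

start=s0 accept=s5,s10 s0-a->s1 s0-b->s2 s1-a->s3 s1-b->s4 s2-a->s5 s2-b->s6 s3-a->s7 s3-b->s8 s4-a->s9 s4-b->s10 s5-a->s3 s5-b->s4 s6-a->s5 s6-b->s6 s7-a->s11 s7-b->s12 s8-a->s13 s8-b->s14 s9-a->s7 s9-b->s8 s10-a->s9 s10-b->s10 s11-a->s15 s11-b->s16 s12-a->s17 s12-b->s18 s13-a->s11 s13-b->s12 s14-a->s13 s14-b->s14 s15-a->s19 s15-b->s20 s16-a->s21 s16-b->s22 s17-a->s15 s17-b->s16 s18-a->s17 s18-b->s18 s19-a->s3 s19-b->s4 s20-a->s5 s20-b->s6 s21-a->s19 s21-b->s20 s22-a->s21 s22-b->s22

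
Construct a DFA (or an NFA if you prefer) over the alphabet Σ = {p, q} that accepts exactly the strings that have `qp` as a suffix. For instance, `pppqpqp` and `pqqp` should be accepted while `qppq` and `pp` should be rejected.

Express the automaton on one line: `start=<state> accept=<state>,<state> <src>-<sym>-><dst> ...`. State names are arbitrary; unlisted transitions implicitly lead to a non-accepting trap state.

Remember how much of `qp` the current input suffix matches. State S0 means no match yet; S1 means the last symbol is `q`; S2 means the last 2 symbols are `qp`. Only S2 accepts. On a mismatch, fall back to the longest proper suffix that is still a prefix of `qp`.
With 3 states:
        p   q  
>  S0   S0  S1 
   S1   S2  S1 
 * S2   S0  S1 
(> = start, * = accepting)

start=S0 accept=S2 S0-p->S0 S0-q->S1 S1-p->S2 S1-q->S1 S2-p->S0 S2-q->S1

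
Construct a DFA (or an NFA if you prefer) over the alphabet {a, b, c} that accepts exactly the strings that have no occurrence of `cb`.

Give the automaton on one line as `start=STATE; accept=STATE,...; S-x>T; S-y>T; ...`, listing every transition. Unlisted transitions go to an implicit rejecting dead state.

start=q0; accept=q0,q1; q0-a>q0; q0-b>q0; q0-c>q1; q1-a>q0; q1-b>q2; q1-c>q1; q2-a>q2; q2-b>q2; q2-c>q2

Track partial matches of the forbidden pattern `cb`. State q2 is a dead state reached once `cb` has occurred; every other state accepts. q0 means no part of `cb` is currently matched.
3 states suffice.
        a   b   c  
>* q0   q0  q0  q1 
 * q1   q0  q2  q1 
   q2   q2  q2  q2 
(> = start, * = accepting)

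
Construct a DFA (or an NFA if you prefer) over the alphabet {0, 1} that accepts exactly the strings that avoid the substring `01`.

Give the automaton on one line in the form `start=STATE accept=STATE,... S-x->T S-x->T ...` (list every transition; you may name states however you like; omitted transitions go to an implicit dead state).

start=s0 accept=s0,s1 s0-0->s1 s0-1->s0 s1-0->s1 s1-1->s2 s2-0->s2 s2-1->s2

This is the complement of 'contains `01`'. Use the same substring-matching states — s0 through s2 holding how much of `01` has just been matched — but flip the accepting set: everything except the trap s2 accepts.
3 states suffice.
        0   1  
>* s0   s1  s0 
 * s1   s1  s2 
   s2   s2  s2 
(> = start, * = accepting)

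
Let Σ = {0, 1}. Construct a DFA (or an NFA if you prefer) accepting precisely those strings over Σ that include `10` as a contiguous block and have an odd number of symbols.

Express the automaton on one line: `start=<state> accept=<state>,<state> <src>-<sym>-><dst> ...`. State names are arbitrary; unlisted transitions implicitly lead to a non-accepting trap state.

start=S0 accept=S5 S0-0->S1 S0-1->S2 S1-0->S0 S1-1->S3 S2-0->S4 S2-1->S3 S3-0->S5 S3-1->S2 S4-0->S5 S4-1->S5 S5-0->S4 S5-1->S4

Build one automaton per condition and run them in lockstep. One (3 states) tracks whether and how much of `10` has been seen; the other (2 states) tracks the input length modulo 2. Each combined state is a pair, one component from each; accept when both components accept.
With 6 states:
        0   1  
>  S0   S1  S2 
   S1   S0  S3 
   S2   S4  S3 
   S3   S5  S2 
   S4   S5  S5 
 * S5   S4  S4 
(> = start, * = accepting)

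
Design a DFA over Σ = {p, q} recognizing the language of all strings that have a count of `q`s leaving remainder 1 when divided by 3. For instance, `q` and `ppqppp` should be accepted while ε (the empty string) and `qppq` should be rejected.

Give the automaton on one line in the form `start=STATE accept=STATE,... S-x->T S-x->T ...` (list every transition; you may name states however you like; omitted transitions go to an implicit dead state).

start=A accept=B A-p->A A-q->B B-p->B B-q->C C-p->C C-q->A

The only thing that matters is how many `q`s have appeared, reduced mod 3. Use one state per residue: A for 0, …, C for 2. Reading `q` moves to the next residue; anything else stays put. B is accepting.
       p  q 
>  A   A  B 
 * B   B  C 
   C   C  A 
(> = start, * = accepting)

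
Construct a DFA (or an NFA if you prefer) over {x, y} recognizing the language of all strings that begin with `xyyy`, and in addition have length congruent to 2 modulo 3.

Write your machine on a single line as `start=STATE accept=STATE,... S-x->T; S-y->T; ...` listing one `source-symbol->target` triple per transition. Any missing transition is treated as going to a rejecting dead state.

Build one automaton per condition and run them in lockstep. One (6 states) tracks whether the input so far still matches the prefix `xyyy`; the other (3 states) tracks the input length modulo 3. Each combined state is a pair, one component from each; accept when both components accept.
        x   y  
>  S0   S1  S2 
   S1   S3  S4 
   S2   S3  S3 
   S3   S5  S5 
   S4   S5  S6 
   S5   S2  S2 
   S6   S2  S7 
   S7   S8  S8 
 * S8   S9  S9 
   S9   S7  S7 
(> = start, * = accepting)

start=S0; accept=S8; S0-x->S1; S0-y->S2; S1-x->S3; S1-y->S4; S2-x->S3; S2-y->S3; S3-x->S5; S3-y->S5; S4-x->S5; S4-y->S6; S5-x->S2; S5-y->S2; S6-x->S2; S6-y->S7; S7-x->S8; S7-y->S8; S8-x->S9; S8-y->S9; S9-x->S7; S9-y->S7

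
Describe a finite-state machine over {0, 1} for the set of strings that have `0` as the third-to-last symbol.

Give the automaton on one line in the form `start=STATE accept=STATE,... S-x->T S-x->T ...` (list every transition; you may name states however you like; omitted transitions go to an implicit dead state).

start=q0 accept=q7,q8,q9,q10 q0-0->q1 q0-1->q2 q1-0->q3 q1-1->q4 q2-0->q5 q2-1->q6 q3-0->q7 q3-1->q8 q4-0->q9 q4-1->q10 q5-0->q11 q5-1->q12 q6-0->q13 q6-1->q14 q7-0->q7 q7-1->q8 q8-0->q9 q8-1->q10 q9-0->q11 q9-1->q12 q10-0->q13 q10-1->q14 q11-0->q7 q11-1->q8 q12-0->q9 q12-1->q10 q13-0->q11 q13-1->q12 q14-0->q13 q14-1->q14

A DFA must remember the last 3 symbols (since which symbol is third-to-last isn't known until the input ends). Use one state per possible window of the last ≤3 symbols; accept from those whose window starts with `0`.
With 15 states:
          0    1  
>  q0     q1   q2 
   q1     q3   q4 
   q2     q5   q6 
   q3     q7   q8 
   q4     q9  q10 
   q5    q11  q12 
   q6    q13  q14 
 * q7     q7   q8 
 * q8     q9  q10 
 * q9    q11  q12 
 * q10   q13  q14 
   q11    q7   q8 
   q12    q9  q10 
   q13   q11  q12 
   q14   q13  q14 
(> = start, * = accepting)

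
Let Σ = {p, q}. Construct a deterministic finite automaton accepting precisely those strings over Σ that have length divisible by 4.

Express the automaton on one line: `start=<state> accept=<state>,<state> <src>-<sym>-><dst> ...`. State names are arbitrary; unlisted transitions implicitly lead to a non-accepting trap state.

Count input length modulo 4: every symbol advances one step around the cycle s0 → s1 → s2 → s3 → s0. Accept at s0.
        p   q  
>* s0   s1  s1 
   s1   s2  s2 
   s2   s3  s3 
   s3   s0  s0 
(> = start, * = accepting)

start=s0 accept=s0 s0-p->s1 s0-q->s1 s1-p->s2 s1-q->s2 s2-p->s3 s2-q->s3 s3-p->s0 s3-q->s0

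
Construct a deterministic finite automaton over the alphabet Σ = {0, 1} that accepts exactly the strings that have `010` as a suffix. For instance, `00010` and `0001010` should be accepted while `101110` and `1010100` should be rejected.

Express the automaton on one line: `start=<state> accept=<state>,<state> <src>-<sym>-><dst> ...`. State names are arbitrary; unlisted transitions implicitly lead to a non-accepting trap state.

Let each state record the length of the longest suffix of the input read so far that is also a prefix of `010`. q1 means the last symbol is `0`; q2 means the last 2 symbols are `01`; q3 means the last 3 symbols are `010`. Accept only at q3, where the string currently ends in `010`.
4 states suffice.
        0   1  
>  q0   q1  q0 
   q1   q1  q2 
   q2   q3  q0 
 * q3   q1  q2 
(> = start, * = accepting)

start=q0 accept=q3 q0-0->q1 q0-1->q0 q1-0->q1 q1-1->q2 q2-0->q3 q2-1->q0 q3-0->q1 q3-1->q2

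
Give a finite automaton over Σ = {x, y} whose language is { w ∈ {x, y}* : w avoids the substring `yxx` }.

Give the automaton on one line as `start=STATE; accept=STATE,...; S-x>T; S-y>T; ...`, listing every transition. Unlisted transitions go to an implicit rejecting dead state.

Track partial matches of the forbidden pattern `yxx`. State S3 is a dead state reached once `yxx` has occurred; every other state accepts. S0 means no part of `yxx` is currently matched.
        x   y  
>* S0   S0  S1 
 * S1   S2  S1 
 * S2   S3  S1 
   S3   S3  S3 
(> = start, * = accepting)

start=S0; accept=S0,S1,S2; S0-x>S0; S0-y>S1; S1-x>S2; S1-y>S1; S2-x>S3; S2-y>S1; S3-x>S3; S3-y>S3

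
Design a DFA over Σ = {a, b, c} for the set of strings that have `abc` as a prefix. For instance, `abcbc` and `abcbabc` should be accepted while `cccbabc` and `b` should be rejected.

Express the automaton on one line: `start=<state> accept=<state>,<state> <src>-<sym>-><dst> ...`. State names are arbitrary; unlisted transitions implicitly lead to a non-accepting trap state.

start=q0 accept=q3 q0-a->q1 q0-b->q4 q0-c->q4 q1-a->q4 q1-b->q2 q1-c->q4 q2-a->q4 q2-b->q4 q2-c->q3 q3-a->q3 q3-b->q3 q3-c->q3 q4-a->q4 q4-b->q4 q4-c->q4

Check the first 3 symbols one by one: q0 through q2 record how many have matched `abc` so far; any wrong symbol goes to the dead state q4. After all 3 match we enter the accepting sink q3.
        a   b   c  
>  q0   q1  q4  q4 
   q1   q4  q2  q4 
   q2   q4  q4  q3 
 * q3   q3  q3  q3 
   q4   q4  q4  q4 
(> = start, * = accepting)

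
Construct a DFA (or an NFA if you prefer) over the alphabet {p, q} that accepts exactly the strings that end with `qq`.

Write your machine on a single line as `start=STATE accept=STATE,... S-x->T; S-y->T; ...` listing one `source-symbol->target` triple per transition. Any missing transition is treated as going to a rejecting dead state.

Remember how much of `qq` the current input suffix matches. State S0 means no match yet; S1 means the last symbol is `q`; S2 means the last 2 symbols are `qq`. Only S2 accepts. On a mismatch, fall back to the longest proper suffix that is still a prefix of `qq`.
        p   q  
>  S0   S0  S1 
   S1   S0  S2 
 * S2   S0  S2 
(> = start, * = accepting)

start=S0; accept=S2; S0-p->S0; S0-q->S1; S1-p->S0; S1-q->S2; S2-p->S0; S2-q->S2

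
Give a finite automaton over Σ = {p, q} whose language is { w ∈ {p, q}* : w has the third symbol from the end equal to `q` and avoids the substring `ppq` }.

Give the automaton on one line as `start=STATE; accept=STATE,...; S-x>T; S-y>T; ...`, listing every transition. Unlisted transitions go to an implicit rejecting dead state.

Handle the two conditions separately and then intersect. One (15 states) tracks the last 3 symbols read; the other (4 states) tracks partial matches of the forbidden pattern `ppq`. Each combined state is a pair, one component from each; accept when both components accept. After merging equivalent states the machine shrinks.
10 states suffice.
       p  q 
>  A   B  C 
   B   D  C 
   C   E  F 
   D   D  D 
   E   G  H 
   F   I  J 
 * G   D  D 
 * H   E  F 
 * I   G  H 
 * J   I  J 
(> = start, * = accepting)

start=A; accept=G,H,I,J; A-p>B; A-q>C; B-p>D; B-q>C; C-p>E; C-q>F; D-p>D; D-q>D; E-p>G; E-q>H; F-p>I; F-q>J; G-p>D; G-q>D; H-p>E; H-q>F; I-p>G; I-q>H; J-p>I; J-q>J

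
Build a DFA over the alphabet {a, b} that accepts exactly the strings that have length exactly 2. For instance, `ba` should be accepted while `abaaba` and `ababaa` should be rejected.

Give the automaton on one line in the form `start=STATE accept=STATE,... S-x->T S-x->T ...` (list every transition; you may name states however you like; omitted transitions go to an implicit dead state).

start=q0 accept=q2 q0-a->q1 q0-b->q1 q1-a->q2 q1-b->q2 q2-a->q3 q2-b->q3 q3-a->q3 q3-b->q3

Count input length up to 3: every symbol moves from q0 toward q3, which means 'more than 2' and absorbs. Accept from {q2}.
A 4-state machine:
        a   b  
>  q0   q1  q1 
   q1   q2  q2 
 * q2   q3  q3 
   q3   q3  q3 
(> = start, * = accepting)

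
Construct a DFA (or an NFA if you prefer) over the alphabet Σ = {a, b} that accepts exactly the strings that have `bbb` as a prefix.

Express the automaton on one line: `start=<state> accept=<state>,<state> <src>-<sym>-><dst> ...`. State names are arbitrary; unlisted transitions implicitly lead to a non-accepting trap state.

start=s0 accept=s3 s0-a->s4 s0-b->s1 s1-a->s4 s1-b->s2 s2-a->s4 s2-b->s3 s3-a->s3 s3-b->s3 s4-a->s4 s4-b->s4

Check the first 3 symbols one by one: s0 through s2 record how many have matched `bbb` so far; any wrong symbol goes to the dead state s4. After all 3 match we enter the accepting sink s3.
A 5-state machine:
        a   b  
>  s0   s4  s1 
   s1   s4  s2 
   s2   s4  s3 
 * s3   s3  s3 
   s4   s4  s4 
(> = start, * = accepting)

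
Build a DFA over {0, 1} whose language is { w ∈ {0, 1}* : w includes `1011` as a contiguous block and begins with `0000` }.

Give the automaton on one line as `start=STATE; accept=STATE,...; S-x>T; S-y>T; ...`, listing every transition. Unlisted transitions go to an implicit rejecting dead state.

start=q0; accept=q9; q0-0>q1; q0-1>q2; q1-0>q3; q1-1>q2; q2-0>q2; q2-1>q2; q3-0>q4; q3-1>q2; q4-0>q5; q4-1>q2; q5-0>q5; q5-1>q6; q6-0>q7; q6-1>q6; q7-0>q5; q7-1>q8; q8-0>q7; q8-1>q9; q9-0>q9; q9-1>q9

Run two small machines in parallel and take their product. One (5 states) tracks whether and how much of `1011` has been seen; the other (6 states) tracks whether the input so far still matches the prefix `0000`. Each combined state is a pair, one component from each; accept when both components accept. After merging equivalent states the machine shrinks.
        0   1  
>  q0   q1  q2 
   q1   q3  q2 
   q2   q2  q2 
   q3   q4  q2 
   q4   q5  q2 
   q5   q5  q6 
   q6   q7  q6 
   q7   q5  q8 
   q8   q7  q9 
 * q9   q9  q9 
(> = start, * = accepting)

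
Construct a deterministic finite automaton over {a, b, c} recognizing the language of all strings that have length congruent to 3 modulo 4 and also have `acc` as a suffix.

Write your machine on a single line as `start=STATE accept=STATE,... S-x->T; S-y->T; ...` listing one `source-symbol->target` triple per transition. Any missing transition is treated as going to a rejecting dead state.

Handle the two conditions separately and then intersect. One (4 states) tracks the input length modulo 4; the other (4 states) tracks how much of the suffix `acc` has currently been matched. Each combined state is a pair, one component from each; accept when both components accept.
16 states suffice.
          a    b    c  
>  S0     S1   S2   S2 
   S1     S3   S4   S5 
   S2     S3   S4   S4 
   S3     S6   S7   S8 
   S4     S6   S7   S7 
   S5     S6   S7   S9 
   S6    S10   S0  S11 
   S7    S10   S0   S0 
   S8    S10   S0  S12 
 * S9    S10   S0   S0 
   S10    S1   S2  S13 
   S11    S1   S2  S14 
   S12    S1   S2   S2 
   S13    S3   S4  S15 
   S14    S3   S4   S4 
   S15    S6   S7   S7 
(> = start, * = accepting)

start=S0; accept=S9; S0-a->S1; S0-b->S2; S0-c->S2; S1-a->S3; S1-b->S4; S1-c->S5; S2-a->S3; S2-b->S4; S2-c->S4; S3-a->S6; S3-b->S7; S3-c->S8; S4-a->S6; S4-b->S7; S4-c->S7; S5-a->S6; S5-b->S7; S5-c->S9; S6-a->S10; S6-b->S0; S6-c->S11; S7-a->S10; S7-b->S0; S7-c->S0; S8-a->S10; S8-b->S0; S8-c->S12; S9-a->S10; S9-b->S0; S9-c->S0; S10-a->S1; S10-b->S2; S10-c->S13; S11-a->S1; S11-b->S2; S11-c->S14; S12-a->S1; S12-b->S2; S12-c->S2; S13-a->S3; S13-b->S4; S13-c->S15; S14-a->S3; S14-b->S4; S14-c->S4; S15-a->S6; S15-b->S7; S15-c->S7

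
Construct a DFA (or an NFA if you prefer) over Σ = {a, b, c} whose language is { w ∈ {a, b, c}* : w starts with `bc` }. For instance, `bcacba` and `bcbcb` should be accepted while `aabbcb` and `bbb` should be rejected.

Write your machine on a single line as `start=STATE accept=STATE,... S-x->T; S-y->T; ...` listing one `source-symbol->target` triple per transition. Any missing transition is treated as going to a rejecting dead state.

start=S0; accept=S2; S0-a->S3; S0-b->S1; S0-c->S3; S1-a->S3; S1-b->S3; S1-c->S2; S2-a->S2; S2-b->S2; S2-c->S2; S3-a->S3; S3-b->S3; S3-c->S3

Check the first 2 symbols one by one: S0 through S1 record how many have matched `bc` so far; any wrong symbol goes to the dead state S3. After all 2 match we enter the accepting sink S2.
With 4 states:
        a   b   c  
>  S0   S3  S1  S3 
   S1   S3  S3  S2 
 * S2   S2  S2  S2 
   S3   S3  S3  S3 
(> = start, * = accepting)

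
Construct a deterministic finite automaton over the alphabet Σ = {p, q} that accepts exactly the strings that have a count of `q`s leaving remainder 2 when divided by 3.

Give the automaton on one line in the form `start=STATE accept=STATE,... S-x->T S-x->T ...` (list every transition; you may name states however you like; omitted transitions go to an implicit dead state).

start=s0 accept=s2 s0-p->s0 s0-q->s1 s1-p->s1 s1-q->s2 s2-p->s2 s2-q->s0

The only thing that matters is how many `q`s have appeared, reduced mod 3. Use one state per residue: s0 for 0, …, s2 for 2. Reading `q` moves to the next residue; anything else stays put. s2 is accepting.
A 3-state machine:
        p   q  
>  s0   s0  s1 
   s1   s1  s2 
 * s2   s2  s0 
(> = start, * = accepting)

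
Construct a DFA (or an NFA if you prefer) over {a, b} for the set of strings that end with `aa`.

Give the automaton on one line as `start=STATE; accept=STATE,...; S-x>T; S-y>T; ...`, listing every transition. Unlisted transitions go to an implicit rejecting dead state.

start=s0; accept=s2; s0-a>s1; s0-b>s0; s1-a>s2; s1-b>s0; s2-a>s2; s2-b>s0

Let each state record the length of the longest suffix of the input read so far that is also a prefix of `aa`. s1 means the last symbol is `a`; s2 means the last 2 symbols are `aa`. Accept only at s2, where the string currently ends in `aa`.
        a   b  
>  s0   s1  s0 
   s1   s2  s0 
 * s2   s2  s0 
(> = start, * = accepting)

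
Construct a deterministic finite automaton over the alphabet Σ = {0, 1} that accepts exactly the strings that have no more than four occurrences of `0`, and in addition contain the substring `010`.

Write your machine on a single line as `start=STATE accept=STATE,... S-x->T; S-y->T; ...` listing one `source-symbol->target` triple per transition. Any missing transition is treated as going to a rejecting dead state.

Build one automaton per condition and run them in lockstep. The first has 6 states tracking the count of `0`s, saturating at 5; the second has 4 states tracking whether and how much of `010` has been seen. A product state is a pair (one from each), accepting exactly when both do.
          0    1  
>  s0     s1   s0 
   s1     s2   s3 
   s2     s4   s5 
   s3     s6   s7 
   s4     s8   s9 
   s5    s10  s11 
 * s6    s10   s6 
   s7     s2   s7 
   s8    s12  s13 
   s9    s14  s15 
 * s10   s14  s10 
   s11    s4  s11 
   s12   s12  s16 
   s13   s17  s18 
 * s14   s17  s14 
   s15    s8  s15 
   s16   s17  s19 
   s17   s17  s17 
   s18   s12  s18 
   s19   s12  s19 
(> = start, * = accepting)

start=s0; accept=s6,s10,s14; s0-0->s1; s0-1->s0; s1-0->s2; s1-1->s3; s2-0->s4; s2-1->s5; s3-0->s6; s3-1->s7; s4-0->s8; s4-1->s9; s5-0->s10; s5-1->s11; s6-0->s10; s6-1->s6; s7-0->s2; s7-1->s7; s8-0->s12; s8-1->s13; s9-0->s14; s9-1->s15; s10-0->s14; s10-1->s10; s11-0->s4; s11-1->s11; s12-0->s12; s12-1->s16; s13-0->s17; s13-1->s18; s14-0->s17; s14-1->s14; s15-0->s8; s15-1->s15; s16-0->s17; s16-1->s19; s17-0->s17; s17-1->s17; s18-0->s12; s18-1->s18; s19-0->s12; s19-1->s19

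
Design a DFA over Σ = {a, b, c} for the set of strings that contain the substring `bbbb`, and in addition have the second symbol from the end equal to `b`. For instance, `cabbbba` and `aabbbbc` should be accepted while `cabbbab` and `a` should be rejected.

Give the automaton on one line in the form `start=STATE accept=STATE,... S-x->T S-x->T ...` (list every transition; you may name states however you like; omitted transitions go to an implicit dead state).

start=s0 accept=s4,s5 s0-a->s0 s0-b->s1 s0-c->s0 s1-a->s0 s1-b->s2 s1-c->s0 s2-a->s0 s2-b->s3 s2-c->s0 s3-a->s0 s3-b->s4 s3-c->s0 s4-a->s5 s4-b->s4 s4-c->s5 s5-a->s6 s5-b->s7 s5-c->s6 s6-a->s6 s6-b->s7 s6-c->s6 s7-a->s5 s7-b->s4 s7-c->s5

Build one automaton per condition and run them in lockstep. One (5 states) tracks whether and how much of `bbbb` has been seen; the other (13 states) tracks the last 2 symbols read. Each combined state is a pair, one component from each; accept when both components accept. Equivalent product states are then merged.
8 states suffice.
        a   b   c  
>  s0   s0  s1  s0 
   s1   s0  s2  s0 
   s2   s0  s3  s0 
   s3   s0  s4  s0 
 * s4   s5  s4  s5 
 * s5   s6  s7  s6 
   s6   s6  s7  s6 
   s7   s5  s4  s5 
(> = start, * = accepting)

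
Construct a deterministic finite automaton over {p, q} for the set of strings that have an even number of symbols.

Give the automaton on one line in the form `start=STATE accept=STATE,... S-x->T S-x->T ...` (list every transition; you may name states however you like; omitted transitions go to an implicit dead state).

Only the length mod 2 matters, so use a 2-cycle: from any state, every input symbol moves to the next state, wrapping S1 back to S0. Mark S0 accepting.
A 2-state machine:
        p   q  
>* S0   S1  S1 
   S1   S0  S0 
(> = start, * = accepting)

start=S0 accept=S0 S0-p->S1 S0-q->S1 S1-p->S0 S1-q->S0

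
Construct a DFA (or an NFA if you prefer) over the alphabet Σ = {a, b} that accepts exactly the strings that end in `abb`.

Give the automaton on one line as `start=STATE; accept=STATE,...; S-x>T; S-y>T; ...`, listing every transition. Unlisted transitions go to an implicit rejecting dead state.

start=s0; accept=s3; s0-a>s1; s0-b>s0; s1-a>s1; s1-b>s2; s2-a>s1; s2-b>s3; s3-a>s1; s3-b>s0

Remember how much of `abb` the current input suffix matches. State s0 means no match yet; s1 means the last symbol is `a`; s2 means the last 2 symbols are `ab`; s3 means the last 3 symbols are `abb`. Only s3 accepts. On a mismatch, fall back to the longest proper suffix that is still a prefix of `abb`.
4 states suffice.
        a   b  
>  s0   s1  s0 
   s1   s1  s2 
   s2   s1  s3 
 * s3   s1  s0 
(> = start, * = accepting)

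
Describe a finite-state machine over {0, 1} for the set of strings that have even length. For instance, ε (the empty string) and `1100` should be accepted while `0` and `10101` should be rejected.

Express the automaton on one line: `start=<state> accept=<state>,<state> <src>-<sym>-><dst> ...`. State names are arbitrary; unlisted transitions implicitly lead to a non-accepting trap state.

start=s0 accept=s0 s0-0->s1 s0-1->s1 s1-0->s0 s1-1->s0

Count input length modulo 2: every symbol advances one step around the cycle s0 → s1 → s0. Accept at s0.
With 2 states:
        0   1  
>* s0   s1  s1 
   s1   s0  s0 
(> = start, * = accepting)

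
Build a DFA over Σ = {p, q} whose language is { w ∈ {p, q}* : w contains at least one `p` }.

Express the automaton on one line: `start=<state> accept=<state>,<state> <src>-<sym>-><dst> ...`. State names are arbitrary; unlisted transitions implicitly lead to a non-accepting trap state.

Only the number of `p`s matters, and only up to 2. Make a chain A → B → C advanced by each `p` (with C absorbing); every other symbol self-loops. The accepting set is {B, C}.
3 states suffice.
       p  q 
>  A   B  A 
 * B   C  B 
 * C   C  C 
(> = start, * = accepting)

start=A accept=B,C A-p->B A-q->A B-p->C B-q->B C-p->C C-q->C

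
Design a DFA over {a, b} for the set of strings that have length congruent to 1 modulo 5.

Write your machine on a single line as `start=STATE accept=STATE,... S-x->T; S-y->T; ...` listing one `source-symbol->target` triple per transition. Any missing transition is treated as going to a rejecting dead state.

Only the length mod 5 matters, so use a 5-cycle: from any state, every input symbol moves to the next state, wrapping s4 back to s0. Mark s1 accepting.
5 states suffice.
        a   b  
>  s0   s1  s1 
 * s1   s2  s2 
   s2   s3  s3 
   s3   s4  s4 
   s4   s0  s0 
(> = start, * = accepting)

start=s0; accept=s1; s0-a->s1; s0-b->s1; s1-a->s2; s1-b->s2; s2-a->s3; s2-b->s3; s3-a->s4; s3-b->s4; s4-a->s0; s4-b->s0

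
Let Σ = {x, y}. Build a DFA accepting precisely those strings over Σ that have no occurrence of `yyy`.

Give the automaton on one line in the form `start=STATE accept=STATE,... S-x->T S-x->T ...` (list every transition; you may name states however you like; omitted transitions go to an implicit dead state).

This is the complement of 'contains `yyy`'. Use the same substring-matching states — q0 through q3 holding how much of `yyy` has just been matched — but flip the accepting set: everything except the trap q3 accepts.
With 4 states:
        x   y  
>* q0   q0  q1 
 * q1   q0  q2 
 * q2   q0  q3 
   q3   q3  q3 
(> = start, * = accepting)

start=q0 accept=q0,q1,q2 q0-x->q0 q0-y->q1 q1-x->q0 q1-y->q2 q2-x->q0 q2-y->q3 q3-x->q3 q3-y->q3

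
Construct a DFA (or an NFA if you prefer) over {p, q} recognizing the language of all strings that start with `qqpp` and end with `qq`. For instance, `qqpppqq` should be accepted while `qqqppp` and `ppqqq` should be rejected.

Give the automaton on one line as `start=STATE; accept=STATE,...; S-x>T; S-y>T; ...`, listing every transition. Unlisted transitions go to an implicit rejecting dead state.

start=s0; accept=s9; s0-p>s1; s0-q>s2; s1-p>s1; s1-q>s3; s2-p>s1; s2-q>s4; s3-p>s1; s3-q>s5; s4-p>s6; s4-q>s5; s5-p>s1; s5-q>s5; s6-p>s7; s6-q>s3; s7-p>s7; s7-q>s8; s8-p>s7; s8-q>s9; s9-p>s7; s9-q>s9

Build one automaton per condition and run them in lockstep. One (6 states) tracks whether the input so far still matches the prefix `qqpp`; the other (3 states) tracks how much of the suffix `qq` has currently been matched. Each combined state is a pair, one component from each; accept when both components accept.
With 10 states:
        p   q  
>  s0   s1  s2 
   s1   s1  s3 
   s2   s1  s4 
   s3   s1  s5 
   s4   s6  s5 
   s5   s1  s5 
   s6   s7  s3 
   s7   s7  s8 
   s8   s7  s9 
 * s9   s7  s9 
(> = start, * = accepting)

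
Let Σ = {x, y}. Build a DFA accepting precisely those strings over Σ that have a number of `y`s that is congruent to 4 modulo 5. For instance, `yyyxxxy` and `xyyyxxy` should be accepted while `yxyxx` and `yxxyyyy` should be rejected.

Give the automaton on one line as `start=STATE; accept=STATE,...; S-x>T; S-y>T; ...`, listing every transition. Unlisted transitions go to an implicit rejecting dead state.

start=S0; accept=S4; S0-x>S0; S0-y>S1; S1-x>S1; S1-y>S2; S2-x>S2; S2-y>S3; S3-x>S3; S3-y>S4; S4-x>S4; S4-y>S0

Keep the running count of `y`s modulo 5: each `y` advances along the cycle S0 → S1 → S2 → S3 → S4 → S0 while other symbols loop. Accept at S4.
        x   y  
>  S0   S0  S1 
   S1   S1  S2 
   S2   S2  S3 
   S3   S3  S4 
 * S4   S4  S0 
(> = start, * = accepting)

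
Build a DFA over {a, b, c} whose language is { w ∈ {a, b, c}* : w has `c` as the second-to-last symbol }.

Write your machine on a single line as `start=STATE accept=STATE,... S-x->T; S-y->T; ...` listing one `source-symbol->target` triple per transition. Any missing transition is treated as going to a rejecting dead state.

A DFA must remember the last 2 symbols (since which symbol is second-to-last isn't known until the input ends). Use one state per possible window of the last ≤2 symbols; accept from those whose window starts with `c`.
With 13 states:
          a    b    c  
>  s0     s1   s2   s3 
   s1     s4   s5   s6 
   s2     s7   s8   s9 
   s3    s10  s11  s12 
   s4     s4   s5   s6 
   s5     s7   s8   s9 
   s6    s10  s11  s12 
   s7     s4   s5   s6 
   s8     s7   s8   s9 
   s9    s10  s11  s12 
 * s10    s4   s5   s6 
 * s11    s7   s8   s9 
 * s12   s10  s11  s12 
(> = start, * = accepting)

start=s0; accept=s10,s11,s12; s0-a->s1; s0-b->s2; s0-c->s3; s1-a->s4; s1-b->s5; s1-c->s6; s2-a->s7; s2-b->s8; s2-c->s9; s3-a->s10; s3-b->s11; s3-c->s12; s4-a->s4; s4-b->s5; s4-c->s6; s5-a->s7; s5-b->s8; s5-c->s9; s6-a->s10; s6-b->s11; s6-c->s12; s7-a->s4; s7-b->s5; s7-c->s6; s8-a->s7; s8-b->s8; s8-c->s9; s9-a->s10; s9-b->s11; s9-c->s12; s10-a->s4; s10-b->s5; s10-c->s6; s11-a->s7; s11-b->s8; s11-c->s9; s12-a->s10; s12-b->s11; s12-c->s12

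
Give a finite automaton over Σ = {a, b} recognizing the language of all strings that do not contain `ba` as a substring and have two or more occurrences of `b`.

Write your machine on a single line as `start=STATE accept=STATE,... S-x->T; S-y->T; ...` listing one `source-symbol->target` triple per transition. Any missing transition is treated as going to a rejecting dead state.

start=s0; accept=s3; s0-a->s0; s0-b->s1; s1-a->s2; s1-b->s3; s2-a->s2; s2-b->s2; s3-a->s2; s3-b->s3

Handle the two conditions separately and then intersect. The first has 3 states tracking partial matches of the forbidden pattern `ba`; the second has 4 states tracking the count of `b`s, saturating at 3. A product state is a pair (one from each), accepting exactly when both do. Equivalent product states are then merged.
A 4-state machine:
        a   b  
>  s0   s0  s1 
   s1   s2  s3 
   s2   s2  s2 
 * s3   s2  s3 
(> = start, * = accepting)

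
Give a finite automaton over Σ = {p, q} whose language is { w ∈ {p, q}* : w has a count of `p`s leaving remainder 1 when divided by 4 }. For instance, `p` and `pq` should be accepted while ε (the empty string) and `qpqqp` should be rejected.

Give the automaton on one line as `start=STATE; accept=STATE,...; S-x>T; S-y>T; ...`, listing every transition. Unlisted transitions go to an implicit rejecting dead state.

start=A; accept=B; A-p>B; A-q>A; B-p>C; B-q>B; C-p>D; C-q>C; D-p>A; D-q>D

The only thing that matters is how many `p`s have appeared, reduced mod 4. Use one state per residue: A for 0, …, D for 3. Reading `p` moves to the next residue; anything else stays put. B is accepting.
4 states suffice.
       p  q 
>  A   B  A 
 * B   C  B 
   C   D  C 
   D   A  D 
(> = start, * = accepting)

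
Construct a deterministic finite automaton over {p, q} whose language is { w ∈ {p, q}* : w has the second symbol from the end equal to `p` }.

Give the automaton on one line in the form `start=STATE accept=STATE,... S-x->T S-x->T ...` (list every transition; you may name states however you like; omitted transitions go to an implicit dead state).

Because acceptance depends on a position counted from the end, the machine has to buffer the most recent 2 symbols. Make each state the string of the last up-to-2 symbols read; on input `x` shift the window left and append `x`. Accept when the buffered window has length 2 and begins with `p`.
        p   q  
>  s0   s1  s2 
   s1   s3  s4 
   s2   s5  s6 
 * s3   s3  s4 
 * s4   s5  s6 
   s5   s3  s4 
   s6   s5  s6 
(> = start, * = accepting)

start=s0 accept=s3,s4 s0-p->s1 s0-q->s2 s1-p->s3 s1-q->s4 s2-p->s5 s2-q->s6 s3-p->s3 s3-q->s4 s4-p->s5 s4-q->s6 s5-p->s3 s5-q->s4 s6-p->s5 s6-q->s6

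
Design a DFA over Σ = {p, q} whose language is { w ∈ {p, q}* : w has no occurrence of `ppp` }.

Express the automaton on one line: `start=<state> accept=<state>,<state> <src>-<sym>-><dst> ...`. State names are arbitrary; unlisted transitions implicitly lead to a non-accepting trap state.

start=A accept=A,B,C A-p->B A-q->A B-p->C B-q->A C-p->D C-q->A D-p->D D-q->D

Track partial matches of the forbidden pattern `ppp`. State D is a dead state reached once `ppp` has occurred; every other state accepts. A means no part of `ppp` is currently matched.
       p  q 
>* A   B  A 
 * B   C  A 
 * C   D  A 
   D   D  D 
(> = start, * = accepting)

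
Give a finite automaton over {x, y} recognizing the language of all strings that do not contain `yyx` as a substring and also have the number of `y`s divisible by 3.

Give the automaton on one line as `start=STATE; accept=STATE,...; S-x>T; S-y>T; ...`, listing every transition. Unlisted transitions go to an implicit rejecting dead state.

Handle the two conditions separately and then intersect. The first has 4 states tracking partial matches of the forbidden pattern `yyx`; the second has 3 states tracking the count of `y`s modulo 3. A product state is a pair (one from each), accepting exactly when both do.
With 12 states:
          x    y  
>* s0     s0   s1 
   s1     s2   s3 
   s2     s2   s4 
   s3     s5   s6 
   s4     s7   s6 
   s5     s5   s8 
 * s6     s8   s9 
   s7     s7  s10 
   s8     s8  s11 
   s9    s11   s3 
 * s10    s0   s9 
   s11   s11   s5 
(> = start, * = accepting)

start=s0; accept=s0,s6,s10; s0-x>s0; s0-y>s1; s1-x>s2; s1-y>s3; s2-x>s2; s2-y>s4; s3-x>s5; s3-y>s6; s4-x>s7; s4-y>s6; s5-x>s5; s5-y>s8; s6-x>s8; s6-y>s9; s7-x>s7; s7-y>s10; s8-x>s8; s8-y>s11; s9-x>s11; s9-y>s3; s10-x>s0; s10-y>s9; s11-x>s11; s11-y>s5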